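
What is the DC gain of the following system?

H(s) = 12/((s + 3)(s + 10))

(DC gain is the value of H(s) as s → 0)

DC gain = H(0) = 12/(3 × 10) = 12/30 = 0.4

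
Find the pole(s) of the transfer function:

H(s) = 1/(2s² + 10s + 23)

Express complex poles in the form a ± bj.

Discriminant = 10² - 4×2×23 = 100 - 184 = -84 < 0, so the poles are a complex conjugate pair s = (-10 ± j√84)/(2×2). Real part = -10/(2×2) = -10/4 = -2.5; imaginary part = ±√84/(2×2) ≈ 2.2913. Poles: s = -2.5 ± 2.2913j.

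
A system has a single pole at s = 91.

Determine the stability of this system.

Pole at s = 91 is in the right half-plane. Unstable.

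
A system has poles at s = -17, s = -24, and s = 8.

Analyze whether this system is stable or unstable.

Pole(s) at s = 8 are not in the left half-plane. System is unstable.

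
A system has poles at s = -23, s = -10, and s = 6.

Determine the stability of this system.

Pole(s) at s = 6 are not in the left half-plane. System is unstable.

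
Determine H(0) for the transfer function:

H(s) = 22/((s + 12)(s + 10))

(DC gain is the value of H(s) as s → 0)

DC gain = H(0) = 22/(12 × 10) = 22/120 = 0.1833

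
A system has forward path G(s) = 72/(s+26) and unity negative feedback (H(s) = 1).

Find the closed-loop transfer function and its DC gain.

T(s) = G/(1+GH) = [72/(s+26)] / [1 + 72/(s+26)] = 72/(s+26+72) = 72/(s+98). DC gain = 72/98 = 0.7347.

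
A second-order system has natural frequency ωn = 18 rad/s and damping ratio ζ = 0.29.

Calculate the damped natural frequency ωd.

ωd = ωn√(1 - ζ²) = 18√(1 - 0.29²) = 17.23 rad/s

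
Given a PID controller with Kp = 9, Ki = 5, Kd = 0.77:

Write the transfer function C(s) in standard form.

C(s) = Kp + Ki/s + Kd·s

Substituting values: C(s) = 9 + 5/s + 0.77s = (0.77s² + 9s + 5)/s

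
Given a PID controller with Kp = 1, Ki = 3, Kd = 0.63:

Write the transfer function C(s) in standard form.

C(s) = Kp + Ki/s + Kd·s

Substituting values: C(s) = 1 + 3/s + 0.63s = (0.63s² + s + 3)/s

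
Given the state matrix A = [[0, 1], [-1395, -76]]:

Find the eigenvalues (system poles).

det(A - λI) = λ² - (-76)λ + 1395 = (λ - (-31))(λ - (-45)). Eigenvalues: -31, -45.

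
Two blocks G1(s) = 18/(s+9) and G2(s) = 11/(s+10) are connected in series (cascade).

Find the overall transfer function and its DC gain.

Series: multiply transfer functions. G_eq = 18/(s+9) × 11/(s+10) = 198/((s+9)(s+10)). DC gain = 198/(9×10) = 2.2.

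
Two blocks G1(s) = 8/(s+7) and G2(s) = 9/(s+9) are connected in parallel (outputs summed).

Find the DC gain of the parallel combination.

Parallel: G_eq = G1 + G2. DC gain = G1(0) + G2(0) = 8/7 + 9/9 = 1.1429 + 1 = 2.1429.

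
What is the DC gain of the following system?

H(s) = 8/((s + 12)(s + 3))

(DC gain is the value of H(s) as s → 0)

DC gain = H(0) = 8/(12 × 3) = 8/36 = 0.2222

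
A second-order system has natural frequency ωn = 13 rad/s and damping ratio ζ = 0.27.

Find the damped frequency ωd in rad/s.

ωd = ωn√(1 - ζ²) = 13√(1 - 0.27²) = 12.52 rad/s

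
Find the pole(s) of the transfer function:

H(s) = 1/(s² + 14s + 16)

Discriminant = 14² - 4×1×16 = 196 - 64 = 132 > 0, so two distinct real poles. Using quadratic formula: s = (-14 ± √132)/(2×1) = (-14 ± √132)/2, with √132 ≈ 11.4891. s₁ ≈ -1.2554, s₂ ≈ -12.7446. Poles: s₁ = -1.2554, s₂ = -12.7446.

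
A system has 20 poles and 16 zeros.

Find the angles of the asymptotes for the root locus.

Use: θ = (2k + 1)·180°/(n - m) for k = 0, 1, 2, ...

n - m = 20 - 16 = 4. Angles: θk = (2k + 1)·180°/4 = 45°, 135°, 225°, 315°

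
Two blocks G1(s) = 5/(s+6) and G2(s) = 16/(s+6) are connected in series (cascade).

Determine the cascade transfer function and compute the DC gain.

Series: multiply transfer functions. G_eq = 5/(s+6) × 16/(s+6) = 80/((s+6)(s+6)). DC gain = 80/(6×6) = 2.2222.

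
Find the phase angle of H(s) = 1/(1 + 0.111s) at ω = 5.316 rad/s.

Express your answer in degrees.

Phase = -arctan(ωτ) = -arctan(5.316 × 0.111) = -30.5°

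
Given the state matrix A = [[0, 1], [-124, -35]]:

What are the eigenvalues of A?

det(A - λI) = λ² - (-35)λ + 124 = (λ - (-4))(λ - (-31)). Eigenvalues: -4, -31.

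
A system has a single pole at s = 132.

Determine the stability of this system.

Pole at s = 132 is in the right half-plane. Unstable.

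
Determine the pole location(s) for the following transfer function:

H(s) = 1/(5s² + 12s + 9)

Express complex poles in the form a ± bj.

Discriminant = 12² - 4×5×9 = 144 - 180 = -36 < 0, so the poles are a complex conjugate pair s = (-12 ± j√36)/(2×5). Real part = -12/(2×5) = -12/10 = -1.2; imaginary part = ±√36/(2×5) = 6/10 = 0.6. Poles: s = -1.2 ± 0.6j.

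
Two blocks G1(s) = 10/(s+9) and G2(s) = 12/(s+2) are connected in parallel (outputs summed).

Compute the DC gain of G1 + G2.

Parallel: G_eq = G1 + G2. DC gain = G1(0) + G2(0) = 10/9 + 12/2 = 1.1111 + 6 = 7.1111.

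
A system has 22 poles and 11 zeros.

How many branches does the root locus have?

Root locus has n branches where n = number of poles = 22.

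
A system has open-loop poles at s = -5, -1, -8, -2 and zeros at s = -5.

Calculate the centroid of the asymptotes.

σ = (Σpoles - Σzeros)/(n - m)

σ = (Σpoles - Σzeros)/(n - m) = (-16 - (-5))/(4 - 1) = -11/3 = -3.67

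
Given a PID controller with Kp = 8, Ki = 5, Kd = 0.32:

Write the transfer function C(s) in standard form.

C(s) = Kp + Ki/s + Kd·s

Substituting values: C(s) = 8 + 5/s + 0.32s = (0.32s² + 8s + 5)/s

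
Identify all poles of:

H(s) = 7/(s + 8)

Pole is where denominator = 0: s + 8 = 0, so s = -8.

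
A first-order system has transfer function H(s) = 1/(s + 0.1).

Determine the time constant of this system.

For H(s) = 1/(s + 1/τ), the pole is at -1/τ = -0.1, so τ = 1/0.1 = 10 s.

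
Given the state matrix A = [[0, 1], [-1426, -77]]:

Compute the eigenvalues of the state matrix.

det(A - λI) = λ² - (-77)λ + 1426 = (λ - (-31))(λ - (-46)). Eigenvalues: -31, -46.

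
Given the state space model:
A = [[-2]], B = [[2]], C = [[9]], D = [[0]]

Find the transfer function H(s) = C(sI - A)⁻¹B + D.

(sI - A)⁻¹ = 1/(s + 2). H(s) = 9 × 2/(s + 2) + 0 = 18/(s + 2).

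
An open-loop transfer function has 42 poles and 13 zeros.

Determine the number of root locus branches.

Root locus has n branches where n = number of poles = 42.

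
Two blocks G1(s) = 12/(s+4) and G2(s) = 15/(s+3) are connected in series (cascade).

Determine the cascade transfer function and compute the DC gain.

Series: multiply transfer functions. G_eq = 12/(s+4) × 15/(s+3) = 180/((s+4)(s+3)). DC gain = 180/(4×3) = 15.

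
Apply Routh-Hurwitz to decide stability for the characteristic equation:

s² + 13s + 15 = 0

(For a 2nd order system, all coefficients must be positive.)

Coefficients: 1, 13, 15. All positive, so system is stable.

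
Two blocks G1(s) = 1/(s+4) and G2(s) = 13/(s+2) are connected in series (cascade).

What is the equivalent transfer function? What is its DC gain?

Series: multiply transfer functions. G_eq = 1/(s+4) × 13/(s+2) = 13/((s+4)(s+2)). DC gain = 13/(4×2) = 1.625.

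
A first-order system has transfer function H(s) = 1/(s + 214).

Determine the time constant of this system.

For H(s) = 1/(s + 1/τ), the pole is at -1/τ = -214, so τ = 1/214 = 0.0047 s.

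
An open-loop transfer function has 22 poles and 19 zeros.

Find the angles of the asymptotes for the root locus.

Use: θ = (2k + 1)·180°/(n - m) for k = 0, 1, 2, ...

n - m = 22 - 19 = 3. Angles: θk = (2k + 1)·180°/3 = 60°, 180°, 300°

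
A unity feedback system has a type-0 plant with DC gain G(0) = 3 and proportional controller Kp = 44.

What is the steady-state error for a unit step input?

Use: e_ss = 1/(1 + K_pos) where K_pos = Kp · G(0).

K_pos = Kp · G(0) = 44 × 3 = 132. e_ss = 1/(1 + 132) = 0.0075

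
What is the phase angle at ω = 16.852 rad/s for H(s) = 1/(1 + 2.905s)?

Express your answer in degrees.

Phase = -arctan(ωτ) = -arctan(16.852 × 2.905) = -88.8°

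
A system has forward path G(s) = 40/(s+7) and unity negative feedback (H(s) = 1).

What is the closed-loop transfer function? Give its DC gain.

T(s) = G/(1+GH) = [40/(s+7)] / [1 + 40/(s+7)] = 40/(s+7+40) = 40/(s+47). DC gain = 40/47 = 0.8511.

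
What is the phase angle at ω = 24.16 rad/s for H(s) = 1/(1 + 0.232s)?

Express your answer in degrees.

Phase = -arctan(ωτ) = -arctan(24.16 × 0.232) = -79.9°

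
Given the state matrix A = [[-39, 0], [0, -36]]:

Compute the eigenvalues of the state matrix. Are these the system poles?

For diagonal matrix, eigenvalues are diagonal entries: λ₁ = -39, λ₂ = -36. Eigenvalues of A = system poles.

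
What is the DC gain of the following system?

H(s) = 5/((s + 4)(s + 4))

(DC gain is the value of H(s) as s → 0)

DC gain = H(0) = 5/(4 × 4) = 5/16 = 0.3125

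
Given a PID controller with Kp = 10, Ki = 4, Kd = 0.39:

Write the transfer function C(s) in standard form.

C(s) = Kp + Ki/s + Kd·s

Substituting values: C(s) = 10 + 4/s + 0.39s = (0.39s² + 10s + 4)/s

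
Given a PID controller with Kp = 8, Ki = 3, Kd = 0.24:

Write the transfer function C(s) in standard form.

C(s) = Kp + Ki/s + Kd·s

Substituting values: C(s) = 8 + 3/s + 0.24s = (0.24s² + 8s + 3)/s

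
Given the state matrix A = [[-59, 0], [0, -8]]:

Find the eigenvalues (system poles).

For diagonal matrix, eigenvalues are diagonal entries: λ₁ = -59, λ₂ = -8.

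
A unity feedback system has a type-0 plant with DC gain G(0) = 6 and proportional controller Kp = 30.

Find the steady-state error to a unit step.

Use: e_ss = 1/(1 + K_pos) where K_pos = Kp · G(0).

K_pos = Kp · G(0) = 30 × 6 = 180. e_ss = 1/(1 + 180) = 0.0055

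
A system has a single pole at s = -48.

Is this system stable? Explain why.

Pole at s = -48 is in the left half-plane. Stable.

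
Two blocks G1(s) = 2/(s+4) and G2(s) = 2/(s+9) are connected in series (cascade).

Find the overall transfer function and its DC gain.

Series: multiply transfer functions. G_eq = 2/(s+4) × 2/(s+9) = 4/((s+4)(s+9)). DC gain = 4/(4×9) = 0.1111.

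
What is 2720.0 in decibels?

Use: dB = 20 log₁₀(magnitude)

dB = 20 log₁₀(2720.0) = 68.7 dB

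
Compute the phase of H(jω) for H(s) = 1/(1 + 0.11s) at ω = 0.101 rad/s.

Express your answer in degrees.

Phase = -arctan(ωτ) = -arctan(0.101 × 0.11) = -0.6°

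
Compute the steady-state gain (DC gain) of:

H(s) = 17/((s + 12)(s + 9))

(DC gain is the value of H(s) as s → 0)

DC gain = H(0) = 17/(12 × 9) = 17/108 = 0.1574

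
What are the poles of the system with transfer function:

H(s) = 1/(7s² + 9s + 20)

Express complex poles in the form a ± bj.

Discriminant = 9² - 4×7×20 = 81 - 560 = -479 < 0, so the poles are a complex conjugate pair s = (-9 ± j√479)/(2×7). Real part = -9/(2×7) = -9/14 ≈ -0.6429; imaginary part = ±√479/(2×7) ≈ 1.5633. Poles: s = -0.6429 ± 1.5633j.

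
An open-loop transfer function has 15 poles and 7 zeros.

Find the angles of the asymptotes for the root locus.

n - m = 15 - 7 = 8. Angles: θk = (2k + 1)·180°/8 = 22.5°, 67.5°, 112.5°, 157.5°, 202.5°, 247.5°, 292.5°, 337.5°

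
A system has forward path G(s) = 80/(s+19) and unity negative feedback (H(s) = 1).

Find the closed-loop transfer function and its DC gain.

T(s) = G/(1+GH) = [80/(s+19)] / [1 + 80/(s+19)] = 80/(s+19+80) = 80/(s+99). DC gain = 80/99 = 0.8081.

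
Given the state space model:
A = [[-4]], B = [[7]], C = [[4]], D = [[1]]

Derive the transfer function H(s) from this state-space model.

(sI - A)⁻¹ = 1/(s + 4). H(s) = 4×7/(s + 4) + 1 = (s + 32)/(s + 4).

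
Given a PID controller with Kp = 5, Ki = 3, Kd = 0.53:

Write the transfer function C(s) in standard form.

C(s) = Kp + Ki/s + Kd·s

Substituting values: C(s) = 5 + 3/s + 0.53s = (0.53s² + 5s + 3)/s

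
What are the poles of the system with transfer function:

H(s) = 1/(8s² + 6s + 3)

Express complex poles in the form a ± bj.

Discriminant = 6² - 4×8×3 = 36 - 96 = -60 < 0, so the poles are a complex conjugate pair s = (-6 ± j√60)/(2×8). Real part = -6/(2×8) = -6/16 = -0.375; imaginary part = ±√60/(2×8) ≈ 0.4841. Poles: s = -0.375 ± 0.4841j.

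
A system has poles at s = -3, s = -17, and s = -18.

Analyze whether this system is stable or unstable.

All poles are in the left half-plane. System is stable.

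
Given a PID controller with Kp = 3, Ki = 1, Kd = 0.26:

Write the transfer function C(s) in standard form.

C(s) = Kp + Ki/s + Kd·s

Substituting values: C(s) = 3 + 1/s + 0.26s = (0.26s² + 3s + 1)/s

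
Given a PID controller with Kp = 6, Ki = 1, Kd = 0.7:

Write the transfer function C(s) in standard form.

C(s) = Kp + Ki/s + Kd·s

Substituting values: C(s) = 6 + 1/s + 0.7s = (0.7s² + 6s + 1)/s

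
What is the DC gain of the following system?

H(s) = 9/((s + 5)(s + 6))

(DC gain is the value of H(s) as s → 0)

DC gain = H(0) = 9/(5 × 6) = 9/30 = 0.3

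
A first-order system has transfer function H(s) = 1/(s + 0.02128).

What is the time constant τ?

For H(s) = 1/(s + 1/τ), the pole is at -1/τ = -0.02128, so τ = 1/0.02128 = 46.99 s.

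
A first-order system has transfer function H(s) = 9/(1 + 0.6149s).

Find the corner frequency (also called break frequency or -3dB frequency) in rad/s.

Corner frequency = 1/τ = 1/0.6149 = 1.626 rad/s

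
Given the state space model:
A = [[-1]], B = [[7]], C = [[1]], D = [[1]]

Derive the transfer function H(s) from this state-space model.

(sI - A)⁻¹ = 1/(s + 1). H(s) = 1×7/(s + 1) + 1 = (s + 8)/(s + 1).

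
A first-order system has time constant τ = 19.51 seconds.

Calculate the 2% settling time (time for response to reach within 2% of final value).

For first-order system, 2% settling time ≈ 4τ = 4 × 19.51 = 78.04 s.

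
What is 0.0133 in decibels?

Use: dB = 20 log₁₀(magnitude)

dB = 20 log₁₀(0.0133) = -37.5 dB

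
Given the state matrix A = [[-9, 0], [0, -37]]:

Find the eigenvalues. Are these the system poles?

For diagonal matrix, eigenvalues are diagonal entries: λ₁ = -9, λ₂ = -37. Eigenvalues of A = system poles.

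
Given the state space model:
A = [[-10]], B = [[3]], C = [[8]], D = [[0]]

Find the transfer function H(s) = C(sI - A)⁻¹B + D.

(sI - A)⁻¹ = 1/(s + 10). H(s) = 8 × 3/(s + 10) + 0 = 24/(s + 10).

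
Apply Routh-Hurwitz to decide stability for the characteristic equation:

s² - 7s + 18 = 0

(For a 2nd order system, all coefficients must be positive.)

Coefficients: 1, -7, 18. b=-7 not positive, so system is unstable.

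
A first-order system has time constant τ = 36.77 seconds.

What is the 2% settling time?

For first-order system, 2% settling time ≈ 4τ = 4 × 36.77 = 147.08 s.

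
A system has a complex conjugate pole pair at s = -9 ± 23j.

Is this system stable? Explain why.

Real part of poles is -9 (< 0, left half-plane). Stable.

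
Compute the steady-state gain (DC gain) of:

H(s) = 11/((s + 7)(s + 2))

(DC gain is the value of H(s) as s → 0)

DC gain = H(0) = 11/(7 × 2) = 11/14 = 0.7857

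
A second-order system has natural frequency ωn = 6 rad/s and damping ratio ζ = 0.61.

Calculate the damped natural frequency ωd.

ωd = ωn√(1 - ζ²) = 6√(1 - 0.61²) = 4.75 rad/s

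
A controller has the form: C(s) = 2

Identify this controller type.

This is a Proportional (P) controller.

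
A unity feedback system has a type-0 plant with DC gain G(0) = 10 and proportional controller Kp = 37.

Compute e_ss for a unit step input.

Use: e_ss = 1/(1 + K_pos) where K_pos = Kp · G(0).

K_pos = Kp · G(0) = 37 × 10 = 370. e_ss = 1/(1 + 370) = 0.0027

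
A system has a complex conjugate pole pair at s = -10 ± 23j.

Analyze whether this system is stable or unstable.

Real part of poles is -10 (< 0, left half-plane). Stable.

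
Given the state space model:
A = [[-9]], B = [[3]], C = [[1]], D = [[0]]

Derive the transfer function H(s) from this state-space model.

(sI - A)⁻¹ = 1/(s + 9). H(s) = 1 × 3/(s + 9) + 0 = 3/(s + 9).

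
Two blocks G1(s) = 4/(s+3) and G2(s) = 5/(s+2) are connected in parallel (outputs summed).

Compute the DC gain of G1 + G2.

Parallel: G_eq = G1 + G2. DC gain = G1(0) + G2(0) = 4/3 + 5/2 = 1.3333 + 2.5 = 3.8333.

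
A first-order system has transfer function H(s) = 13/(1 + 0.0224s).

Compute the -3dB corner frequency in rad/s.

Corner frequency = 1/τ = 1/0.0224 = 44.643 rad/s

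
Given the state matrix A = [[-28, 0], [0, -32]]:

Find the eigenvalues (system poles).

For diagonal matrix, eigenvalues are diagonal entries: λ₁ = -28, λ₂ = -32.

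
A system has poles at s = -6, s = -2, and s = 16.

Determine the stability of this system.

Pole(s) at s = 16 are not in the left half-plane. System is unstable.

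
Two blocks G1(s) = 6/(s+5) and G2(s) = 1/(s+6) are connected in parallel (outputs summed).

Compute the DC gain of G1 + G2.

Parallel: G_eq = G1 + G2. DC gain = G1(0) + G2(0) = 6/5 + 1/6 = 1.2 + 0.1667 = 1.3667.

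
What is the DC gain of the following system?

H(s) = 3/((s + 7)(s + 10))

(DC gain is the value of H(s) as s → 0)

DC gain = H(0) = 3/(7 × 10) = 3/70 = 0.0429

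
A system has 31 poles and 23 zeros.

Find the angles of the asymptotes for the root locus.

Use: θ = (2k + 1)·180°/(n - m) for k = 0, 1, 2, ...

n - m = 31 - 23 = 8. Angles: θk = (2k + 1)·180°/8 = 22.5°, 67.5°, 112.5°, 157.5°, 202.5°, 247.5°, 292.5°, 337.5°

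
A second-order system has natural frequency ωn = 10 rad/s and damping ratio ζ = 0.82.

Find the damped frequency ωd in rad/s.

ωd = ωn√(1 - ζ²) = 10√(1 - 0.82²) = 5.72 rad/s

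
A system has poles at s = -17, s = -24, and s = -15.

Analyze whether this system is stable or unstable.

All poles are in the left half-plane. System is stable.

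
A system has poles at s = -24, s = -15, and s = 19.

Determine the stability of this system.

Pole(s) at s = 19 are not in the left half-plane. System is unstable.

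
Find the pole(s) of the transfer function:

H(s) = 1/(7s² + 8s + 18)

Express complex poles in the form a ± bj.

Discriminant = 8² - 4×7×18 = 64 - 504 = -440 < 0, so the poles are a complex conjugate pair s = (-8 ± j√440)/(2×7). Real part = -8/(2×7) = -8/14 ≈ -0.5714; imaginary part = ±√440/(2×7) ≈ 1.4983. Poles: s = -0.5714 ± 1.4983j.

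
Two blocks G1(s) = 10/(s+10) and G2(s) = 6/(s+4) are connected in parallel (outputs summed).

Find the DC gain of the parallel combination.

Parallel: G_eq = G1 + G2. DC gain = G1(0) + G2(0) = 10/10 + 6/4 = 1 + 1.5 = 2.5.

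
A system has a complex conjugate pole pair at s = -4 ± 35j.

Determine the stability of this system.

Real part of poles is -4 (< 0, left half-plane). Stable.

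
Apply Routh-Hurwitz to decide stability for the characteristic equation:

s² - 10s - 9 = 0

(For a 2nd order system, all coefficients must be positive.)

Coefficients: 1, -10, -9. b=-10, c=-9 not positive, so system is unstable.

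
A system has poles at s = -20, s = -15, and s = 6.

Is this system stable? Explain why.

Pole(s) at s = 6 are not in the left half-plane. System is unstable.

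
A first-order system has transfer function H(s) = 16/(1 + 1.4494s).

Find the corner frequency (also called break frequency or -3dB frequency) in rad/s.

Corner frequency = 1/τ = 1/1.4494 = 0.69 rad/s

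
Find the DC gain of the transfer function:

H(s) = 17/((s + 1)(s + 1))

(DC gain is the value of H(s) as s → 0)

DC gain = H(0) = 17/(1 × 1) = 17/1 = 17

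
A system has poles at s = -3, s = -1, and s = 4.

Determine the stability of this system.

Pole(s) at s = 4 are not in the left half-plane. System is unstable.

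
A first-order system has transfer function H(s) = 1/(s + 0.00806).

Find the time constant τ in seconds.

For H(s) = 1/(s + 1/τ), the pole is at -1/τ = -0.00806, so τ = 1/0.00806 = 124.1 s.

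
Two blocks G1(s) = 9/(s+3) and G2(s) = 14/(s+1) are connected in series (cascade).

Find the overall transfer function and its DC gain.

Series: multiply transfer functions. G_eq = 9/(s+3) × 14/(s+1) = 126/((s+3)(s+1)). DC gain = 126/(3×1) = 42.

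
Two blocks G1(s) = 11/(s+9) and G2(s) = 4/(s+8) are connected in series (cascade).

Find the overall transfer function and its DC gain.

Series: multiply transfer functions. G_eq = 11/(s+9) × 4/(s+8) = 44/((s+9)(s+8)). DC gain = 44/(9×8) = 0.6111.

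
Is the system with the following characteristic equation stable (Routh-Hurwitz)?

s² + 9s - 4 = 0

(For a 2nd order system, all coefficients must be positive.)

Coefficients: 1, 9, -4. c=-4 not positive, so system is unstable.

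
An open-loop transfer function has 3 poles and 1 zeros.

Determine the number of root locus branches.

Root locus has n branches where n = number of poles = 3.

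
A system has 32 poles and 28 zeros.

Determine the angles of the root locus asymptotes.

n - m = 32 - 28 = 4. Angles: θk = (2k + 1)·180°/4 = 45°, 135°, 225°, 315°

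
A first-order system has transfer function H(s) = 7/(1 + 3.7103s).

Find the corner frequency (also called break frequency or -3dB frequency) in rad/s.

Corner frequency = 1/τ = 1/3.7103 = 0.27 rad/s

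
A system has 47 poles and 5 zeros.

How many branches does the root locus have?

Root locus has n branches where n = number of poles = 47.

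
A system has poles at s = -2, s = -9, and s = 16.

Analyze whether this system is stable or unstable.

Pole(s) at s = 16 are not in the left half-plane. System is unstable.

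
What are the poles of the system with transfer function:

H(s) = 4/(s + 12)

Pole is where denominator = 0: s + 12 = 0, so s = -12.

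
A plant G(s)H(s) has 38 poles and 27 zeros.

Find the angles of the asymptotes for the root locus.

n - m = 38 - 27 = 11. Angles: θk = (2k + 1)·180°/11 = 16.36°, 49.09°, 81.82°, 114.55°, 147.27°, 180°, 212.73°, 245.45°, 278.18°, 310.91°, 343.64°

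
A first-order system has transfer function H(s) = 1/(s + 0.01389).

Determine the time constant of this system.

For H(s) = 1/(s + 1/τ), the pole is at -1/τ = -0.01389, so τ = 1/0.01389 = 71.99 s.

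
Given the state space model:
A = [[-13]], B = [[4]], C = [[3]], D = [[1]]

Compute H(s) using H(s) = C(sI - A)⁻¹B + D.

(sI - A)⁻¹ = 1/(s + 13). H(s) = 3×4/(s + 13) + 1 = (s + 25)/(s + 13).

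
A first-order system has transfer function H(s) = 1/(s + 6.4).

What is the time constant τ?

For H(s) = 1/(s + 1/τ), the pole is at -1/τ = -6.4, so τ = 1/6.4 = 0.15625 s.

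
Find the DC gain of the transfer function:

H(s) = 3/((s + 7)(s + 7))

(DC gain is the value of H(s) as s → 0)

DC gain = H(0) = 3/(7 × 7) = 3/49 = 0.0612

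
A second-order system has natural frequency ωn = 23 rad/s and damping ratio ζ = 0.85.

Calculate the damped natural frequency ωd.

ωd = ωn√(1 - ζ²) = 23√(1 - 0.85²) = 12.12 rad/s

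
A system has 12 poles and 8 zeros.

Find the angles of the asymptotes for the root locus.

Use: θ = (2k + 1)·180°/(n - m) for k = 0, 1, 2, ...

n - m = 12 - 8 = 4. Angles: θk = (2k + 1)·180°/4 = 45°, 135°, 225°, 315°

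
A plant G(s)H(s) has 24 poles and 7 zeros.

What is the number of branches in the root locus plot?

Root locus has n branches where n = number of poles = 24.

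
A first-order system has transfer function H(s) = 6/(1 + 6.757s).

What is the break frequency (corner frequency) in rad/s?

Corner frequency = 1/τ = 1/6.757 = 0.148 rad/s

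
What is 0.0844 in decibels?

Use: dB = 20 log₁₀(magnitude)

dB = 20 log₁₀(0.0844) = -21.5 dB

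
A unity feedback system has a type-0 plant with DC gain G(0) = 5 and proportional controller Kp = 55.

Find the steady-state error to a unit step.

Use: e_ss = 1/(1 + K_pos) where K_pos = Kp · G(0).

K_pos = Kp · G(0) = 55 × 5 = 275. e_ss = 1/(1 + 275) = 0.0036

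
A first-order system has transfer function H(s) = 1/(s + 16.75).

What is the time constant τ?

For H(s) = 1/(s + 1/τ), the pole is at -1/τ = -16.75, so τ = 1/16.75 = 0.0597 s.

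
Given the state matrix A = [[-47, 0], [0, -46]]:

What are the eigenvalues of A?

For diagonal matrix, eigenvalues are diagonal entries: λ₁ = -47, λ₂ = -46.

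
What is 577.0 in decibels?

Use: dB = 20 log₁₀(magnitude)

dB = 20 log₁₀(577.0) = 55.2 dB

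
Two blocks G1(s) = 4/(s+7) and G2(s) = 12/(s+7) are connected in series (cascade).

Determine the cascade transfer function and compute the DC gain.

Series: multiply transfer functions. G_eq = 4/(s+7) × 12/(s+7) = 48/((s+7)(s+7)). DC gain = 48/(7×7) = 0.9796.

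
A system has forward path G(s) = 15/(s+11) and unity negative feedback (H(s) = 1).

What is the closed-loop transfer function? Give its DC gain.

T(s) = G/(1+GH) = [15/(s+11)] / [1 + 15/(s+11)] = 15/(s+11+15) = 15/(s+26). DC gain = 15/26 = 0.5769.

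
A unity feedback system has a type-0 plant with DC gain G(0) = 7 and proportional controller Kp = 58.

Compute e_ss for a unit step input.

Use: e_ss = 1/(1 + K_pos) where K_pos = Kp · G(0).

K_pos = Kp · G(0) = 58 × 7 = 406. e_ss = 1/(1 + 406) = 0.0025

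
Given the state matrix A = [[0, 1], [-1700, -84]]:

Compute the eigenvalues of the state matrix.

det(A - λI) = λ² - (-84)λ + 1700 = (λ - (-34))(λ - (-50)). Eigenvalues: -34, -50.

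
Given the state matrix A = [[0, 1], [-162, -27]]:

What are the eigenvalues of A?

det(A - λI) = λ² - (-27)λ + 162 = (λ - (-18))(λ - (-9)). Eigenvalues: -18, -9.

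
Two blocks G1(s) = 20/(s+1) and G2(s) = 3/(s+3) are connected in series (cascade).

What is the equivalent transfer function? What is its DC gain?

Series: multiply transfer functions. G_eq = 20/(s+1) × 3/(s+3) = 60/((s+1)(s+3)). DC gain = 60/(1×3) = 20.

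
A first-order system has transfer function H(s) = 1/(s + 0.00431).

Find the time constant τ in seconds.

For H(s) = 1/(s + 1/τ), the pole is at -1/τ = -0.00431, so τ = 1/0.00431 = 232 s.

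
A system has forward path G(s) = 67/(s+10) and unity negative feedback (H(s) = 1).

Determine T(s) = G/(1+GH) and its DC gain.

T(s) = G/(1+GH) = [67/(s+10)] / [1 + 67/(s+10)] = 67/(s+10+67) = 67/(s+77). DC gain = 67/77 = 0.8701.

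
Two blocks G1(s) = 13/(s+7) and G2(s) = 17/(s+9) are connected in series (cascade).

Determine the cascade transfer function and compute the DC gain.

Series: multiply transfer functions. G_eq = 13/(s+7) × 17/(s+9) = 221/((s+7)(s+9)). DC gain = 221/(7×9) = 3.5079.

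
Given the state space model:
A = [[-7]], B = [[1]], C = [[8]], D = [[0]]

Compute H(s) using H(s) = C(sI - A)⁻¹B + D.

(sI - A)⁻¹ = 1/(s + 7). H(s) = 8 × 1/(s + 7) + 0 = 8/(s + 7).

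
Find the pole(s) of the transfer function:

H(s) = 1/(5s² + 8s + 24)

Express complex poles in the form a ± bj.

Discriminant = 8² - 4×5×24 = 64 - 480 = -416 < 0, so the poles are a complex conjugate pair s = (-8 ± j√416)/(2×5). Real part = -8/(2×5) = -8/10 = -0.8; imaginary part = ±√416/(2×5) ≈ 2.0396. Poles: s = -0.8 ± 2.0396j.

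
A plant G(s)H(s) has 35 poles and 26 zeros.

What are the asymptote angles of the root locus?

n - m = 35 - 26 = 9. Angles: θk = (2k + 1)·180°/9 = 20°, 60°, 100°, 140°, 180°, 220°, 260°, 300°, 340°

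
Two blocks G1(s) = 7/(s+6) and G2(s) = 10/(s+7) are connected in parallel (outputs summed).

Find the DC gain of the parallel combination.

Parallel: G_eq = G1 + G2. DC gain = G1(0) + G2(0) = 7/6 + 10/7 = 1.1667 + 1.4286 = 2.5952.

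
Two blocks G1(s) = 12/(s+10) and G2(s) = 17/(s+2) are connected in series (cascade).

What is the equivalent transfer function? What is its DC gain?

Series: multiply transfer functions. G_eq = 12/(s+10) × 17/(s+2) = 204/((s+10)(s+2)). DC gain = 204/(10×2) = 10.2.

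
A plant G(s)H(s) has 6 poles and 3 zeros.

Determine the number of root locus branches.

Root locus has n branches where n = number of poles = 6.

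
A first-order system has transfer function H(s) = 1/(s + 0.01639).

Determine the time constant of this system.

For H(s) = 1/(s + 1/τ), the pole is at -1/τ = -0.01639, so τ = 1/0.01639 = 61.01 s.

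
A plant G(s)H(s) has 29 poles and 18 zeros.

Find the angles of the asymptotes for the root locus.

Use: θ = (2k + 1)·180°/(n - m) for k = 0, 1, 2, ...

n - m = 29 - 18 = 11. Angles: θk = (2k + 1)·180°/11 = 16.36°, 49.09°, 81.82°, 114.55°, 147.27°, 180°, 212.73°, 245.45°, 278.18°, 310.91°, 343.64°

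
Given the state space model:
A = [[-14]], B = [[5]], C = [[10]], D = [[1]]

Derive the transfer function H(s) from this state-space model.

(sI - A)⁻¹ = 1/(s + 14). H(s) = 10×5/(s + 14) + 1 = (s + 64)/(s + 14).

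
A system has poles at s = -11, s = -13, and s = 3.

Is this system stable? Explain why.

Pole(s) at s = 3 are not in the left half-plane. System is unstable.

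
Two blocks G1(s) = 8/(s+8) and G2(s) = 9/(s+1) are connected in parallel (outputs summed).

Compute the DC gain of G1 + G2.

Parallel: G_eq = G1 + G2. DC gain = G1(0) + G2(0) = 8/8 + 9/1 = 1 + 9 = 10.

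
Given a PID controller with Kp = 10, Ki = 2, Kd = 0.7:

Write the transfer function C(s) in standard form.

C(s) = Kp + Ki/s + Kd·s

Substituting values: C(s) = 10 + 2/s + 0.7s = (0.7s² + 10s + 2)/s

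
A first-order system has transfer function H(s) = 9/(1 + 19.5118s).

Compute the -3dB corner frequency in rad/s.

Corner frequency = 1/τ = 1/19.5118 = 0.051 rad/s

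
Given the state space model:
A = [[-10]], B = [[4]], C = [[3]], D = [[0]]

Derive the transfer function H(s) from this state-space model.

(sI - A)⁻¹ = 1/(s + 10). H(s) = 3 × 4/(s + 10) + 0 = 12/(s + 10).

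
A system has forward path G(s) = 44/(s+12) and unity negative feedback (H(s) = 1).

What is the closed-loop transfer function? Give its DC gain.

T(s) = G/(1+GH) = [44/(s+12)] / [1 + 44/(s+12)] = 44/(s+12+44) = 44/(s+56). DC gain = 44/56 = 0.7857.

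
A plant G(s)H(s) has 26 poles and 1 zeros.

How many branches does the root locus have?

Root locus has n branches where n = number of poles = 26.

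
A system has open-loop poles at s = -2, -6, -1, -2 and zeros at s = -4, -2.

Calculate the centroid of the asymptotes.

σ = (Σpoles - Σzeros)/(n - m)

σ = (Σpoles - Σzeros)/(n - m) = (-11 - (-6))/(4 - 2) = -5/2 = -2.5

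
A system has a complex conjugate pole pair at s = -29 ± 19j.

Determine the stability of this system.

Real part of poles is -29 (< 0, left half-plane). Stable.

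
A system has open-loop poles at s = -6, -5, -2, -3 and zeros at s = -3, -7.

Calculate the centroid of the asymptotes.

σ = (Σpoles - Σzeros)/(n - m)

σ = (Σpoles - Σzeros)/(n - m) = (-16 - (-10))/(4 - 2) = -6/2 = -3.0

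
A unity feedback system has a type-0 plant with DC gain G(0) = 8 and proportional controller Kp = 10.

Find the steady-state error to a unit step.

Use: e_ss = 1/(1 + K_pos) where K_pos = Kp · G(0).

K_pos = Kp · G(0) = 10 × 8 = 80. e_ss = 1/(1 + 80) = 0.0123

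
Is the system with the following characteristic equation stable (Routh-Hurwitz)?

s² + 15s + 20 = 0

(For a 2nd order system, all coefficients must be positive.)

Coefficients: 1, 15, 20. All positive, so system is stable.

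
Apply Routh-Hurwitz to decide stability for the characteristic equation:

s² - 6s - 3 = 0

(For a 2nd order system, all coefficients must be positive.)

Coefficients: 1, -6, -3. b=-6, c=-3 not positive, so system is unstable.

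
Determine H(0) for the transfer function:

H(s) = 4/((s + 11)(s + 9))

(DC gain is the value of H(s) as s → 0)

DC gain = H(0) = 4/(11 × 9) = 4/99 = 0.0404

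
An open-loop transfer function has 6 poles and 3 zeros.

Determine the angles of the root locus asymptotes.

n - m = 6 - 3 = 3. Angles: θk = (2k + 1)·180°/3 = 60°, 180°, 300°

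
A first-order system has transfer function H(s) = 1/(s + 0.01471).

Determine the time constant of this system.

For H(s) = 1/(s + 1/τ), the pole is at -1/τ = -0.01471, so τ = 1/0.01471 = 67.98 s.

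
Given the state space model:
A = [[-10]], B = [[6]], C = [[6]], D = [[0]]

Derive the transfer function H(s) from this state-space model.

(sI - A)⁻¹ = 1/(s + 10). H(s) = 6 × 6/(s + 10) + 0 = 36/(s + 10).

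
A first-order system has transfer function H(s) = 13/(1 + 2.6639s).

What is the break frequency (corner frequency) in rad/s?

Corner frequency = 1/τ = 1/2.6639 = 0.375 rad/s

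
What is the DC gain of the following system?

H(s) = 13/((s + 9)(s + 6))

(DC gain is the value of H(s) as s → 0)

DC gain = H(0) = 13/(9 × 6) = 13/54 = 0.2407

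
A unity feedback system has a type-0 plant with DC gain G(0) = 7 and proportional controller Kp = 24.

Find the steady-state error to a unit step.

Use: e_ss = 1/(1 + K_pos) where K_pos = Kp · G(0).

K_pos = Kp · G(0) = 24 × 7 = 168. e_ss = 1/(1 + 168) = 0.0059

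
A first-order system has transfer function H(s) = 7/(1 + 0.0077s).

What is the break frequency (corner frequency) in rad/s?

Corner frequency = 1/τ = 1/0.0077 = 129.87 rad/s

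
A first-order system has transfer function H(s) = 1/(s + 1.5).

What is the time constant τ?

For H(s) = 1/(s + 1/τ), the pole is at -1/τ = -1.5, so τ = 1/1.5 = 0.6667 s.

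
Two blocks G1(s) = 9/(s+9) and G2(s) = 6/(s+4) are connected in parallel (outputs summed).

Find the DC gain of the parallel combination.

Parallel: G_eq = G1 + G2. DC gain = G1(0) + G2(0) = 9/9 + 6/4 = 1 + 1.5 = 2.5.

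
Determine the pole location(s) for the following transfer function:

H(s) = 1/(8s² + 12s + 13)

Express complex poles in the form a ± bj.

Discriminant = 12² - 4×8×13 = 144 - 416 = -272 < 0, so the poles are a complex conjugate pair s = (-12 ± j√272)/(2×8). Real part = -12/(2×8) = -12/16 = -0.75; imaginary part = ±√272/(2×8) ≈ 1.0308. Poles: s = -0.75 ± 1.0308j.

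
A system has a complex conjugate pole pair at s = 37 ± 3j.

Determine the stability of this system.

Real part of poles is 37 (> 0, right half-plane). Unstable.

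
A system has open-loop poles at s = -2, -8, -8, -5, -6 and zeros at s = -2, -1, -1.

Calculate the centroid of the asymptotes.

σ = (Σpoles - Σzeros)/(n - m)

σ = (Σpoles - Σzeros)/(n - m) = (-29 - (-4))/(5 - 3) = -25/2 = -12.5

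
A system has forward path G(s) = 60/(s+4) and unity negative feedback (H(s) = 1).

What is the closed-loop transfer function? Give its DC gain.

T(s) = G/(1+GH) = [60/(s+4)] / [1 + 60/(s+4)] = 60/(s+4+60) = 60/(s+64). DC gain = 60/64 = 0.9375.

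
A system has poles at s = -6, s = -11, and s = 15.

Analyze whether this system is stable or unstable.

Pole(s) at s = 15 are not in the left half-plane. System is unstable.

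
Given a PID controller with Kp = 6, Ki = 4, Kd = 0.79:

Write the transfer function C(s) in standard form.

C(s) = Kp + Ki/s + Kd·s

Substituting values: C(s) = 6 + 4/s + 0.79s = (0.79s² + 6s + 4)/s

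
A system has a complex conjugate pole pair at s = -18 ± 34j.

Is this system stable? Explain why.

Real part of poles is -18 (< 0, left half-plane). Stable.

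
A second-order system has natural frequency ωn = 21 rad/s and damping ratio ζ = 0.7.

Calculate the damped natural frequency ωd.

ωd = ωn√(1 - ζ²) = 21√(1 - 0.7²) = 15.0 rad/s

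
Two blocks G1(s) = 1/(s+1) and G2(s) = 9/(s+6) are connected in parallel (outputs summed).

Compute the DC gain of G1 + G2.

Parallel: G_eq = G1 + G2. DC gain = G1(0) + G2(0) = 1/1 + 9/6 = 1 + 1.5 = 2.5.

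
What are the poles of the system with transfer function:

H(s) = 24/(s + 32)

Pole is where denominator = 0: s + 32 = 0, so s = -32.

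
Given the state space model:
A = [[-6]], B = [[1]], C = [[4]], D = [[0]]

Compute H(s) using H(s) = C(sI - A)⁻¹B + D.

(sI - A)⁻¹ = 1/(s + 6). H(s) = 4 × 1/(s + 6) + 0 = 4/(s + 6).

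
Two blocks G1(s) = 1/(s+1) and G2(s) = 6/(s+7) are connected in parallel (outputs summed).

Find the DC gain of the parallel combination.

Parallel: G_eq = G1 + G2. DC gain = G1(0) + G2(0) = 1/1 + 6/7 = 1 + 0.8571 = 1.8571.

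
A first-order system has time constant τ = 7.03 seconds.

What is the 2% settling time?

For first-order system, 2% settling time ≈ 4τ = 4 × 7.03 = 28.12 s.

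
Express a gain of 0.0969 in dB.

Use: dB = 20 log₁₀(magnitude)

dB = 20 log₁₀(0.0969) = -20.3 dB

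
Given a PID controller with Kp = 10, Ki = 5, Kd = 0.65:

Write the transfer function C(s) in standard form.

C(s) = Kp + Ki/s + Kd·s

Substituting values: C(s) = 10 + 5/s + 0.65s = (0.65s² + 10s + 5)/s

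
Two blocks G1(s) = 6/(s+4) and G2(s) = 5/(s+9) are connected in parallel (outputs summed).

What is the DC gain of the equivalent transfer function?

Parallel: G_eq = G1 + G2. DC gain = G1(0) + G2(0) = 6/4 + 5/9 = 1.5 + 0.5556 = 2.0556.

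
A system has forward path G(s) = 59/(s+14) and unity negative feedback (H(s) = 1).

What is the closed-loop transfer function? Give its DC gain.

T(s) = G/(1+GH) = [59/(s+14)] / [1 + 59/(s+14)] = 59/(s+14+59) = 59/(s+73). DC gain = 59/73 = 0.8082.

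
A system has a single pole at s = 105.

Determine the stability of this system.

Pole at s = 105 is in the right half-plane. Unstable.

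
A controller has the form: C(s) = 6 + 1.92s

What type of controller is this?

This is a Proportional-Derivative (PD) controller.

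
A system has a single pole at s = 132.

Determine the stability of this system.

Pole at s = 132 is in the right half-plane. Unstable.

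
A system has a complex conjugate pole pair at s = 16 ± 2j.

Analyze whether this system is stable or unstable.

Real part of poles is 16 (> 0, right half-plane). Unstable.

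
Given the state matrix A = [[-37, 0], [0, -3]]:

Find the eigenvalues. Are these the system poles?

For diagonal matrix, eigenvalues are diagonal entries: λ₁ = -37, λ₂ = -3. Eigenvalues of A = system poles.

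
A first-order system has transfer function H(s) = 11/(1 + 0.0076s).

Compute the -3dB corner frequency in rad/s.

Corner frequency = 1/τ = 1/0.0076 = 131.579 rad/s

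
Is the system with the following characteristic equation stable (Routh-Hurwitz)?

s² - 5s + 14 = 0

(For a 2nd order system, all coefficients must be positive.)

Coefficients: 1, -5, 14. b=-5 not positive, so system is unstable.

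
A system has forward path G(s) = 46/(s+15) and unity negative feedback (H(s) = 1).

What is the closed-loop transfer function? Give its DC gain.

T(s) = G/(1+GH) = [46/(s+15)] / [1 + 46/(s+15)] = 46/(s+15+46) = 46/(s+61). DC gain = 46/61 = 0.7541.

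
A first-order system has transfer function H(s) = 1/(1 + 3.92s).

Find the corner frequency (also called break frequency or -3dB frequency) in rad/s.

Corner frequency = 1/τ = 1/3.92 = 0.255 rad/s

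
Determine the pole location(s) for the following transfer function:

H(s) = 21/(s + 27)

Pole is where denominator = 0: s + 27 = 0, so s = -27.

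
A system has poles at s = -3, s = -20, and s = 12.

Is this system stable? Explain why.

Pole(s) at s = 12 are not in the left half-plane. System is unstable.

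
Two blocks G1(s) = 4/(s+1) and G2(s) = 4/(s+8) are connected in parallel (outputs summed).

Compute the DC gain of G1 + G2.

Parallel: G_eq = G1 + G2. DC gain = G1(0) + G2(0) = 4/1 + 4/8 = 4 + 0.5 = 4.5.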